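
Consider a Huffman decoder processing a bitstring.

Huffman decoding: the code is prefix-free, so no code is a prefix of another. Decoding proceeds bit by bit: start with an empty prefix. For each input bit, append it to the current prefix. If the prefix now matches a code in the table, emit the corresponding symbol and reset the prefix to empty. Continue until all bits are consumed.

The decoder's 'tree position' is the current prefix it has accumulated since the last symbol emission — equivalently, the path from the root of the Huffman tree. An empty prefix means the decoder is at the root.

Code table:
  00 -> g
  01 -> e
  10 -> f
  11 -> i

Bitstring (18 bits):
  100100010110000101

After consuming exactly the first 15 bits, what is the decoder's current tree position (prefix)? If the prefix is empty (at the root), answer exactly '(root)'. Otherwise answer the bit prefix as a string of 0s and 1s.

Bit 0: prefix='1' (no match yet)
Bit 1: prefix='10' -> emit 'f', reset
Bit 2: prefix='0' (no match yet)
Bit 3: prefix='01' -> emit 'e', reset
Bit 4: prefix='0' (no match yet)
Bit 5: prefix='00' -> emit 'g', reset
Bit 6: prefix='0' (no match yet)
Bit 7: prefix='01' -> emit 'e', reset
Bit 8: prefix='0' (no match yet)
Bit 9: prefix='01' -> emit 'e', reset
Bit 10: prefix='1' (no match yet)
Bit 11: prefix='10' -> emit 'f', reset
Bit 12: prefix='0' (no match yet)
Bit 13: prefix='00' -> emit 'g', reset
Bit 14: prefix='0' (no match yet)

Answer: 0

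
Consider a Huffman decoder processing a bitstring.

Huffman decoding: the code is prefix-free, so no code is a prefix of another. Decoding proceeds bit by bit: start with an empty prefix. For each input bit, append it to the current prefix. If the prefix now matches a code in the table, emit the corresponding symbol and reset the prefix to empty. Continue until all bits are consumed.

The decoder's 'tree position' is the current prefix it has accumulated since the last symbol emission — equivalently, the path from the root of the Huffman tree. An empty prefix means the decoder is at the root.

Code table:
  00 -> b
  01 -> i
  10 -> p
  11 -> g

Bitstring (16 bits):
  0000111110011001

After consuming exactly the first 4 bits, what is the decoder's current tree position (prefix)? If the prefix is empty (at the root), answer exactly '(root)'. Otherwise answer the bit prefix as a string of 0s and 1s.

Bit 0: prefix='0' (no match yet)
Bit 1: prefix='00' -> emit 'b', reset
Bit 2: prefix='0' (no match yet)
Bit 3: prefix='00' -> emit 'b', reset

Answer: (root)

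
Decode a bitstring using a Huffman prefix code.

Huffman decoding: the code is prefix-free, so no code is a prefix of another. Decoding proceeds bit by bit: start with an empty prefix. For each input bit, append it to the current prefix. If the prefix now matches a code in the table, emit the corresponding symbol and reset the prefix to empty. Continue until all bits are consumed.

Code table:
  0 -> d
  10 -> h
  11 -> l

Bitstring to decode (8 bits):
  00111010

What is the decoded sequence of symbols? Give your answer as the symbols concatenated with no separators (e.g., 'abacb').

Answer: ddlhh

Derivation:
Bit 0: prefix='0' -> emit 'd', reset
Bit 1: prefix='0' -> emit 'd', reset
Bit 2: prefix='1' (no match yet)
Bit 3: prefix='11' -> emit 'l', reset
Bit 4: prefix='1' (no match yet)
Bit 5: prefix='10' -> emit 'h', reset
Bit 6: prefix='1' (no match yet)
Bit 7: prefix='10' -> emit 'h', reset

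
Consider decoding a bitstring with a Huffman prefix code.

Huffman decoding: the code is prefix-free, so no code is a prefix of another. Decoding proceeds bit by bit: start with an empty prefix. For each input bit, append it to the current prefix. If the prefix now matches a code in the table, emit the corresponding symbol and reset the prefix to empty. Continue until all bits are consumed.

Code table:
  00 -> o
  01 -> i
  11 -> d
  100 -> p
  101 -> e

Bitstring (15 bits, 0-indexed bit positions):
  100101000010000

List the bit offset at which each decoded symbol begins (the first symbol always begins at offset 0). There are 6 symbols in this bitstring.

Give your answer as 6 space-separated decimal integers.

Answer: 0 3 6 8 10 13

Derivation:
Bit 0: prefix='1' (no match yet)
Bit 1: prefix='10' (no match yet)
Bit 2: prefix='100' -> emit 'p', reset
Bit 3: prefix='1' (no match yet)
Bit 4: prefix='10' (no match yet)
Bit 5: prefix='101' -> emit 'e', reset
Bit 6: prefix='0' (no match yet)
Bit 7: prefix='00' -> emit 'o', reset
Bit 8: prefix='0' (no match yet)
Bit 9: prefix='00' -> emit 'o', reset
Bit 10: prefix='1' (no match yet)
Bit 11: prefix='10' (no match yet)
Bit 12: prefix='100' -> emit 'p', reset
Bit 13: prefix='0' (no match yet)
Bit 14: prefix='00' -> emit 'o', reset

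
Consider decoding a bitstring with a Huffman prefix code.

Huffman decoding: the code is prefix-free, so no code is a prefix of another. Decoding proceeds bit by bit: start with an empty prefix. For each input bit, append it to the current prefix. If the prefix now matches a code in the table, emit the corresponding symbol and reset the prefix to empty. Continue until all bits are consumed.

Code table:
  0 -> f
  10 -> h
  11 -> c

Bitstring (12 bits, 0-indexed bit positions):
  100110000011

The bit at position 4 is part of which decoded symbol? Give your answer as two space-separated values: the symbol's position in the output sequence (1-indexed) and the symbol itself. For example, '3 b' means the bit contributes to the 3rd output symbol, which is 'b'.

Answer: 3 c

Derivation:
Bit 0: prefix='1' (no match yet)
Bit 1: prefix='10' -> emit 'h', reset
Bit 2: prefix='0' -> emit 'f', reset
Bit 3: prefix='1' (no match yet)
Bit 4: prefix='11' -> emit 'c', reset
Bit 5: prefix='0' -> emit 'f', reset
Bit 6: prefix='0' -> emit 'f', reset
Bit 7: prefix='0' -> emit 'f', reset
Bit 8: prefix='0' -> emit 'f', reset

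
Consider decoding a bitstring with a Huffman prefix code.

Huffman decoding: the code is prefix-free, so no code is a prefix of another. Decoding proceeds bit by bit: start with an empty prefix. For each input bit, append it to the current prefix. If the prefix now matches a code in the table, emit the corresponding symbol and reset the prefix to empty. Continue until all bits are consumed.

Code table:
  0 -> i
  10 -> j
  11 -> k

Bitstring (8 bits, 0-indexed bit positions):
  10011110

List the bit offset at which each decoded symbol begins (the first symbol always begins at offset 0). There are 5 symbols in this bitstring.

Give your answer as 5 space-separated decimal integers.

Bit 0: prefix='1' (no match yet)
Bit 1: prefix='10' -> emit 'j', reset
Bit 2: prefix='0' -> emit 'i', reset
Bit 3: prefix='1' (no match yet)
Bit 4: prefix='11' -> emit 'k', reset
Bit 5: prefix='1' (no match yet)
Bit 6: prefix='11' -> emit 'k', reset
Bit 7: prefix='0' -> emit 'i', reset

Answer: 0 2 3 5 7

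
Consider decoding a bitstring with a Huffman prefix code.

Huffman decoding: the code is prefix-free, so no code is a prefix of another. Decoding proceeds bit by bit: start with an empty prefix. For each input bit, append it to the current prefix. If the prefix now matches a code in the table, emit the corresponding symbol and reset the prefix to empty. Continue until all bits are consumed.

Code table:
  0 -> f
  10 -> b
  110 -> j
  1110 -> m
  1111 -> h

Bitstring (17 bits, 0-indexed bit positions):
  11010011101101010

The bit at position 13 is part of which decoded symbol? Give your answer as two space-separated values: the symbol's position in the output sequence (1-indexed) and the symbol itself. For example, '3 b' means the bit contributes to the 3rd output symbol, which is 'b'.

Bit 0: prefix='1' (no match yet)
Bit 1: prefix='11' (no match yet)
Bit 2: prefix='110' -> emit 'j', reset
Bit 3: prefix='1' (no match yet)
Bit 4: prefix='10' -> emit 'b', reset
Bit 5: prefix='0' -> emit 'f', reset
Bit 6: prefix='1' (no match yet)
Bit 7: prefix='11' (no match yet)
Bit 8: prefix='111' (no match yet)
Bit 9: prefix='1110' -> emit 'm', reset
Bit 10: prefix='1' (no match yet)
Bit 11: prefix='11' (no match yet)
Bit 12: prefix='110' -> emit 'j', reset
Bit 13: prefix='1' (no match yet)
Bit 14: prefix='10' -> emit 'b', reset
Bit 15: prefix='1' (no match yet)
Bit 16: prefix='10' -> emit 'b', reset

Answer: 6 b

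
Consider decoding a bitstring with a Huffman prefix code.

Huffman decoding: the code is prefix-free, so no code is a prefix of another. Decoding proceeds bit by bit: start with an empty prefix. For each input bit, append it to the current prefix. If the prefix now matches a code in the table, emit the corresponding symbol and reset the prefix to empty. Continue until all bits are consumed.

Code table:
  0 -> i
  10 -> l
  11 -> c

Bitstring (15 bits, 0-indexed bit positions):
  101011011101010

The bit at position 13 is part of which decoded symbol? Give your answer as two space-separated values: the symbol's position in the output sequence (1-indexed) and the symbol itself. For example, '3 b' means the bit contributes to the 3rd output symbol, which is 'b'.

Bit 0: prefix='1' (no match yet)
Bit 1: prefix='10' -> emit 'l', reset
Bit 2: prefix='1' (no match yet)
Bit 3: prefix='10' -> emit 'l', reset
Bit 4: prefix='1' (no match yet)
Bit 5: prefix='11' -> emit 'c', reset
Bit 6: prefix='0' -> emit 'i', reset
Bit 7: prefix='1' (no match yet)
Bit 8: prefix='11' -> emit 'c', reset
Bit 9: prefix='1' (no match yet)
Bit 10: prefix='10' -> emit 'l', reset
Bit 11: prefix='1' (no match yet)
Bit 12: prefix='10' -> emit 'l', reset
Bit 13: prefix='1' (no match yet)
Bit 14: prefix='10' -> emit 'l', reset

Answer: 8 l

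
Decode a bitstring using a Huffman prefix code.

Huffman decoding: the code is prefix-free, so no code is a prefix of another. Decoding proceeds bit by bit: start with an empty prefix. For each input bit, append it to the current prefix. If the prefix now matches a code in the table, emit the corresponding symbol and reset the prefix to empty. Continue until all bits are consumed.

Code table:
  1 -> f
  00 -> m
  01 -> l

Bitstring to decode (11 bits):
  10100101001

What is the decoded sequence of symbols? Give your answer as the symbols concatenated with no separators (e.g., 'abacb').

Bit 0: prefix='1' -> emit 'f', reset
Bit 1: prefix='0' (no match yet)
Bit 2: prefix='01' -> emit 'l', reset
Bit 3: prefix='0' (no match yet)
Bit 4: prefix='00' -> emit 'm', reset
Bit 5: prefix='1' -> emit 'f', reset
Bit 6: prefix='0' (no match yet)
Bit 7: prefix='01' -> emit 'l', reset
Bit 8: prefix='0' (no match yet)
Bit 9: prefix='00' -> emit 'm', reset
Bit 10: prefix='1' -> emit 'f', reset

Answer: flmflmf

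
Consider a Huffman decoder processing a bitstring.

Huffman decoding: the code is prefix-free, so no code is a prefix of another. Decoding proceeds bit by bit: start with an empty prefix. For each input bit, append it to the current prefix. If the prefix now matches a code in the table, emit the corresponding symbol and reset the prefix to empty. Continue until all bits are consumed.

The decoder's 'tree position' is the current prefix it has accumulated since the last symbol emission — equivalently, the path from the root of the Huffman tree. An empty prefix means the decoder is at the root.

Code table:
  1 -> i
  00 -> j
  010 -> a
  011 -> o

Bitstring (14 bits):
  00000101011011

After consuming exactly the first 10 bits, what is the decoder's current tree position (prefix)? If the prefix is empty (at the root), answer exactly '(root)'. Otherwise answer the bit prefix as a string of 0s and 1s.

Bit 0: prefix='0' (no match yet)
Bit 1: prefix='00' -> emit 'j', reset
Bit 2: prefix='0' (no match yet)
Bit 3: prefix='00' -> emit 'j', reset
Bit 4: prefix='0' (no match yet)
Bit 5: prefix='01' (no match yet)
Bit 6: prefix='010' -> emit 'a', reset
Bit 7: prefix='1' -> emit 'i', reset
Bit 8: prefix='0' (no match yet)
Bit 9: prefix='01' (no match yet)

Answer: 01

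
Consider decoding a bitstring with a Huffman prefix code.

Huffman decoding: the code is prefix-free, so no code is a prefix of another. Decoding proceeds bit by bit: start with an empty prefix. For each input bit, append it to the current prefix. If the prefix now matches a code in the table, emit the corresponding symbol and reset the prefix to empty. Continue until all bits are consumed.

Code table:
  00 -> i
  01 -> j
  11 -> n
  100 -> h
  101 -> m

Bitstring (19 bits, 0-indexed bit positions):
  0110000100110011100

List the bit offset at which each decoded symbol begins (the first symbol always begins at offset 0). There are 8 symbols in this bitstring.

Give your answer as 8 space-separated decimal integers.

Answer: 0 2 5 7 10 12 14 16

Derivation:
Bit 0: prefix='0' (no match yet)
Bit 1: prefix='01' -> emit 'j', reset
Bit 2: prefix='1' (no match yet)
Bit 3: prefix='10' (no match yet)
Bit 4: prefix='100' -> emit 'h', reset
Bit 5: prefix='0' (no match yet)
Bit 6: prefix='00' -> emit 'i', reset
Bit 7: prefix='1' (no match yet)
Bit 8: prefix='10' (no match yet)
Bit 9: prefix='100' -> emit 'h', reset
Bit 10: prefix='1' (no match yet)
Bit 11: prefix='11' -> emit 'n', reset
Bit 12: prefix='0' (no match yet)
Bit 13: prefix='00' -> emit 'i', reset
Bit 14: prefix='1' (no match yet)
Bit 15: prefix='11' -> emit 'n', reset
Bit 16: prefix='1' (no match yet)
Bit 17: prefix='10' (no match yet)
Bit 18: prefix='100' -> emit 'h', reset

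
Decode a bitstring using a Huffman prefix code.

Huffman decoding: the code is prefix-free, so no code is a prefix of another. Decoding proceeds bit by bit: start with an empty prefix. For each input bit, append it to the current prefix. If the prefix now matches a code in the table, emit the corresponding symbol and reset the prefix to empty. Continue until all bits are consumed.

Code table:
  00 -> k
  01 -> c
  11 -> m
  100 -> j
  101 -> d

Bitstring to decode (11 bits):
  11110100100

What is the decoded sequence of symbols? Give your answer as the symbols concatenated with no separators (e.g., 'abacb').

Answer: mmckj

Derivation:
Bit 0: prefix='1' (no match yet)
Bit 1: prefix='11' -> emit 'm', reset
Bit 2: prefix='1' (no match yet)
Bit 3: prefix='11' -> emit 'm', reset
Bit 4: prefix='0' (no match yet)
Bit 5: prefix='01' -> emit 'c', reset
Bit 6: prefix='0' (no match yet)
Bit 7: prefix='00' -> emit 'k', reset
Bit 8: prefix='1' (no match yet)
Bit 9: prefix='10' (no match yet)
Bit 10: prefix='100' -> emit 'j', reset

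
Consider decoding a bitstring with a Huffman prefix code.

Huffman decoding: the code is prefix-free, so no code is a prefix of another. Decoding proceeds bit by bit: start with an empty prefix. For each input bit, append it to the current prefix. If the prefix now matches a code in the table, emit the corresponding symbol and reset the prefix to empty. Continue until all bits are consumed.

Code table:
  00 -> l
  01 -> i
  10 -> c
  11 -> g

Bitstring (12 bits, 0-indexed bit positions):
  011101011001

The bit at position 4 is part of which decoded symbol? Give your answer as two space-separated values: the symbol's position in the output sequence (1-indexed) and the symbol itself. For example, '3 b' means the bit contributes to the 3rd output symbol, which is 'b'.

Bit 0: prefix='0' (no match yet)
Bit 1: prefix='01' -> emit 'i', reset
Bit 2: prefix='1' (no match yet)
Bit 3: prefix='11' -> emit 'g', reset
Bit 4: prefix='0' (no match yet)
Bit 5: prefix='01' -> emit 'i', reset
Bit 6: prefix='0' (no match yet)
Bit 7: prefix='01' -> emit 'i', reset
Bit 8: prefix='1' (no match yet)

Answer: 3 i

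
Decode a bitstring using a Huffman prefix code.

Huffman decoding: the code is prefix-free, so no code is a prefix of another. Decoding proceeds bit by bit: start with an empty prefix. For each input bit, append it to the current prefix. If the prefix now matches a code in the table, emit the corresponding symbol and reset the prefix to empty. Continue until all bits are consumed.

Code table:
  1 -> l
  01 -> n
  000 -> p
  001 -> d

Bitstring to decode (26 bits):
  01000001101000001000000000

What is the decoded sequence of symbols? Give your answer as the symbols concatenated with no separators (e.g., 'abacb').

Answer: npdlnpdppp

Derivation:
Bit 0: prefix='0' (no match yet)
Bit 1: prefix='01' -> emit 'n', reset
Bit 2: prefix='0' (no match yet)
Bit 3: prefix='00' (no match yet)
Bit 4: prefix='000' -> emit 'p', reset
Bit 5: prefix='0' (no match yet)
Bit 6: prefix='00' (no match yet)
Bit 7: prefix='001' -> emit 'd', reset
Bit 8: prefix='1' -> emit 'l', reset
Bit 9: prefix='0' (no match yet)
Bit 10: prefix='01' -> emit 'n', reset
Bit 11: prefix='0' (no match yet)
Bit 12: prefix='00' (no match yet)
Bit 13: prefix='000' -> emit 'p', reset
Bit 14: prefix='0' (no match yet)
Bit 15: prefix='00' (no match yet)
Bit 16: prefix='001' -> emit 'd', reset
Bit 17: prefix='0' (no match yet)
Bit 18: prefix='00' (no match yet)
Bit 19: prefix='000' -> emit 'p', reset
Bit 20: prefix='0' (no match yet)
Bit 21: prefix='00' (no match yet)
Bit 22: prefix='000' -> emit 'p', reset
Bit 23: prefix='0' (no match yet)
Bit 24: prefix='00' (no match yet)
Bit 25: prefix='000' -> emit 'p', reset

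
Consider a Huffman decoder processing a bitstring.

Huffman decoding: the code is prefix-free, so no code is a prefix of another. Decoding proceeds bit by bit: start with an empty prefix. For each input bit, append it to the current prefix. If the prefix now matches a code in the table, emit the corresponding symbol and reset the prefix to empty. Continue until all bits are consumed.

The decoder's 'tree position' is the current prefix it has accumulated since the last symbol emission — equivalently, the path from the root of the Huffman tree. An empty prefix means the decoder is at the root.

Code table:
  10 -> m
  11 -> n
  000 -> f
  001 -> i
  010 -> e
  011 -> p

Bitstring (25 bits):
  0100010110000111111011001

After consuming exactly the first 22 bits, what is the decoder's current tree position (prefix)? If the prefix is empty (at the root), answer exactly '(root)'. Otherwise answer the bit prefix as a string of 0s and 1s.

Answer: (root)

Derivation:
Bit 0: prefix='0' (no match yet)
Bit 1: prefix='01' (no match yet)
Bit 2: prefix='010' -> emit 'e', reset
Bit 3: prefix='0' (no match yet)
Bit 4: prefix='00' (no match yet)
Bit 5: prefix='001' -> emit 'i', reset
Bit 6: prefix='0' (no match yet)
Bit 7: prefix='01' (no match yet)
Bit 8: prefix='011' -> emit 'p', reset
Bit 9: prefix='0' (no match yet)
Bit 10: prefix='00' (no match yet)
Bit 11: prefix='000' -> emit 'f', reset
Bit 12: prefix='0' (no match yet)
Bit 13: prefix='01' (no match yet)
Bit 14: prefix='011' -> emit 'p', reset
Bit 15: prefix='1' (no match yet)
Bit 16: prefix='11' -> emit 'n', reset
Bit 17: prefix='1' (no match yet)
Bit 18: prefix='11' -> emit 'n', reset
Bit 19: prefix='0' (no match yet)
Bit 20: prefix='01' (no match yet)
Bit 21: prefix='011' -> emit 'p', reset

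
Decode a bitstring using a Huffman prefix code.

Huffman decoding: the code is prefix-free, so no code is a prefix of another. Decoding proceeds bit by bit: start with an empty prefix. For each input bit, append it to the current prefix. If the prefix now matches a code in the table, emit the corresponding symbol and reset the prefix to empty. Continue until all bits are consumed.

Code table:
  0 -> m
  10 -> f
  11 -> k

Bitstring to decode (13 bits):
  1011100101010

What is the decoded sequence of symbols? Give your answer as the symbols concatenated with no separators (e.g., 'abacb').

Answer: fkfmfff

Derivation:
Bit 0: prefix='1' (no match yet)
Bit 1: prefix='10' -> emit 'f', reset
Bit 2: prefix='1' (no match yet)
Bit 3: prefix='11' -> emit 'k', reset
Bit 4: prefix='1' (no match yet)
Bit 5: prefix='10' -> emit 'f', reset
Bit 6: prefix='0' -> emit 'm', reset
Bit 7: prefix='1' (no match yet)
Bit 8: prefix='10' -> emit 'f', reset
Bit 9: prefix='1' (no match yet)
Bit 10: prefix='10' -> emit 'f', reset
Bit 11: prefix='1' (no match yet)
Bit 12: prefix='10' -> emit 'f', reset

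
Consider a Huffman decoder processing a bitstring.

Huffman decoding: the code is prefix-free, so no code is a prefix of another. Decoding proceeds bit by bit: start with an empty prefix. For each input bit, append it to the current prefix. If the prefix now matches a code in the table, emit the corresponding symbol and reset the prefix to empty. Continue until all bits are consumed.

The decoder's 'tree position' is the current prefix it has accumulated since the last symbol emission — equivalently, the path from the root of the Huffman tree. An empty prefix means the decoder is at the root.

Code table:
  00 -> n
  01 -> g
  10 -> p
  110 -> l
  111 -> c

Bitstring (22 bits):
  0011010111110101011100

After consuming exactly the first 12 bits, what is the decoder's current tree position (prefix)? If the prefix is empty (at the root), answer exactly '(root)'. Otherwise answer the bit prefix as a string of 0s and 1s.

Bit 0: prefix='0' (no match yet)
Bit 1: prefix='00' -> emit 'n', reset
Bit 2: prefix='1' (no match yet)
Bit 3: prefix='11' (no match yet)
Bit 4: prefix='110' -> emit 'l', reset
Bit 5: prefix='1' (no match yet)
Bit 6: prefix='10' -> emit 'p', reset
Bit 7: prefix='1' (no match yet)
Bit 8: prefix='11' (no match yet)
Bit 9: prefix='111' -> emit 'c', reset
Bit 10: prefix='1' (no match yet)
Bit 11: prefix='11' (no match yet)

Answer: 11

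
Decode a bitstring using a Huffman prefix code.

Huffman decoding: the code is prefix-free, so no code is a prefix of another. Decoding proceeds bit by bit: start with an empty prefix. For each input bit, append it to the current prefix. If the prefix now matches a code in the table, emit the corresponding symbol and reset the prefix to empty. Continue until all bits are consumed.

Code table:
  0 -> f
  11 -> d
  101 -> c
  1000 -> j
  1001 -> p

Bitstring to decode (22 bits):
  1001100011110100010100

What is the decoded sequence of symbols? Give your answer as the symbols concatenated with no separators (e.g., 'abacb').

Bit 0: prefix='1' (no match yet)
Bit 1: prefix='10' (no match yet)
Bit 2: prefix='100' (no match yet)
Bit 3: prefix='1001' -> emit 'p', reset
Bit 4: prefix='1' (no match yet)
Bit 5: prefix='10' (no match yet)
Bit 6: prefix='100' (no match yet)
Bit 7: prefix='1000' -> emit 'j', reset
Bit 8: prefix='1' (no match yet)
Bit 9: prefix='11' -> emit 'd', reset
Bit 10: prefix='1' (no match yet)
Bit 11: prefix='11' -> emit 'd', reset
Bit 12: prefix='0' -> emit 'f', reset
Bit 13: prefix='1' (no match yet)
Bit 14: prefix='10' (no match yet)
Bit 15: prefix='100' (no match yet)
Bit 16: prefix='1000' -> emit 'j', reset
Bit 17: prefix='1' (no match yet)
Bit 18: prefix='10' (no match yet)
Bit 19: prefix='101' -> emit 'c', reset
Bit 20: prefix='0' -> emit 'f', reset
Bit 21: prefix='0' -> emit 'f', reset

Answer: pjddfjcff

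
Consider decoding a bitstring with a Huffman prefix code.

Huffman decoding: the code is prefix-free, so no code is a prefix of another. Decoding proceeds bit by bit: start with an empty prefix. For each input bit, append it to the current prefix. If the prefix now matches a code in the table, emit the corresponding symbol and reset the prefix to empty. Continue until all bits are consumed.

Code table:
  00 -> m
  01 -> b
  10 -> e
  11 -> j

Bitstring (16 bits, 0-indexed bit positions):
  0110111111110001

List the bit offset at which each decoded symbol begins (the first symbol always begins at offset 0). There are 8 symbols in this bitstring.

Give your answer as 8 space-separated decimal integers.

Bit 0: prefix='0' (no match yet)
Bit 1: prefix='01' -> emit 'b', reset
Bit 2: prefix='1' (no match yet)
Bit 3: prefix='10' -> emit 'e', reset
Bit 4: prefix='1' (no match yet)
Bit 5: prefix='11' -> emit 'j', reset
Bit 6: prefix='1' (no match yet)
Bit 7: prefix='11' -> emit 'j', reset
Bit 8: prefix='1' (no match yet)
Bit 9: prefix='11' -> emit 'j', reset
Bit 10: prefix='1' (no match yet)
Bit 11: prefix='11' -> emit 'j', reset
Bit 12: prefix='0' (no match yet)
Bit 13: prefix='00' -> emit 'm', reset
Bit 14: prefix='0' (no match yet)
Bit 15: prefix='01' -> emit 'b', reset

Answer: 0 2 4 6 8 10 12 14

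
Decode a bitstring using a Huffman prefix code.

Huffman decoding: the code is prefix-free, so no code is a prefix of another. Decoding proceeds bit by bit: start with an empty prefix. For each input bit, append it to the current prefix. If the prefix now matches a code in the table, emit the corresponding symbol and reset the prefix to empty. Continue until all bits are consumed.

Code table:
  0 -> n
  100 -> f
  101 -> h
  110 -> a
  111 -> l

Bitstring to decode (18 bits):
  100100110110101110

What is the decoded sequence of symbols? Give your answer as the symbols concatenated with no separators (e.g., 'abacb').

Bit 0: prefix='1' (no match yet)
Bit 1: prefix='10' (no match yet)
Bit 2: prefix='100' -> emit 'f', reset
Bit 3: prefix='1' (no match yet)
Bit 4: prefix='10' (no match yet)
Bit 5: prefix='100' -> emit 'f', reset
Bit 6: prefix='1' (no match yet)
Bit 7: prefix='11' (no match yet)
Bit 8: prefix='110' -> emit 'a', reset
Bit 9: prefix='1' (no match yet)
Bit 10: prefix='11' (no match yet)
Bit 11: prefix='110' -> emit 'a', reset
Bit 12: prefix='1' (no match yet)
Bit 13: prefix='10' (no match yet)
Bit 14: prefix='101' -> emit 'h', reset
Bit 15: prefix='1' (no match yet)
Bit 16: prefix='11' (no match yet)
Bit 17: prefix='110' -> emit 'a', reset

Answer: ffaaha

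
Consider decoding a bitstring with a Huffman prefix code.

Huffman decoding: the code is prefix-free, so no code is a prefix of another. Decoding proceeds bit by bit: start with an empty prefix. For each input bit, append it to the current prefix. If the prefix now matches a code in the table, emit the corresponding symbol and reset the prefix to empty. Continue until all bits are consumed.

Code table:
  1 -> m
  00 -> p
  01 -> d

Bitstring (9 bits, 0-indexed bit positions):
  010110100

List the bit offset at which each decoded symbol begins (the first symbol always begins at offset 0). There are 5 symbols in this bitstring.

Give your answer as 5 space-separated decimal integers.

Answer: 0 2 4 5 7

Derivation:
Bit 0: prefix='0' (no match yet)
Bit 1: prefix='01' -> emit 'd', reset
Bit 2: prefix='0' (no match yet)
Bit 3: prefix='01' -> emit 'd', reset
Bit 4: prefix='1' -> emit 'm', reset
Bit 5: prefix='0' (no match yet)
Bit 6: prefix='01' -> emit 'd', reset
Bit 7: prefix='0' (no match yet)
Bit 8: prefix='00' -> emit 'p', reset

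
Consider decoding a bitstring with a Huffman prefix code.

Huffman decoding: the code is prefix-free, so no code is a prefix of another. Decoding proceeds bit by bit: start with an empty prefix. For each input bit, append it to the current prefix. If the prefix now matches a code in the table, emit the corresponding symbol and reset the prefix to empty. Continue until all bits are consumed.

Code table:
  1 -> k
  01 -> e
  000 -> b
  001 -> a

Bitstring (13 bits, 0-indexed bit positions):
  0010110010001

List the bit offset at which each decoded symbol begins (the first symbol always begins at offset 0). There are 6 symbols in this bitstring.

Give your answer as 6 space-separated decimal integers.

Answer: 0 3 5 6 9 12

Derivation:
Bit 0: prefix='0' (no match yet)
Bit 1: prefix='00' (no match yet)
Bit 2: prefix='001' -> emit 'a', reset
Bit 3: prefix='0' (no match yet)
Bit 4: prefix='01' -> emit 'e', reset
Bit 5: prefix='1' -> emit 'k', reset
Bit 6: prefix='0' (no match yet)
Bit 7: prefix='00' (no match yet)
Bit 8: prefix='001' -> emit 'a', reset
Bit 9: prefix='0' (no match yet)
Bit 10: prefix='00' (no match yet)
Bit 11: prefix='000' -> emit 'b', reset
Bit 12: prefix='1' -> emit 'k', reset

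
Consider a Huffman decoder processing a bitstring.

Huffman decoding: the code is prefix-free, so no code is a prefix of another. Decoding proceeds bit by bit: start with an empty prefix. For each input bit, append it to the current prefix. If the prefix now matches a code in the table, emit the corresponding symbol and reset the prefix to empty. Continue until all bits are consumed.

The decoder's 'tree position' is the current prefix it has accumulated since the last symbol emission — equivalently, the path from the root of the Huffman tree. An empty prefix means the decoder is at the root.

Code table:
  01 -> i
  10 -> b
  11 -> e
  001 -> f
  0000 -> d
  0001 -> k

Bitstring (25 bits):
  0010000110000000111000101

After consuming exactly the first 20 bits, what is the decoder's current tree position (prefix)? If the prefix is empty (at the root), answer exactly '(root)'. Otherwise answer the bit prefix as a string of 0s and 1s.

Bit 0: prefix='0' (no match yet)
Bit 1: prefix='00' (no match yet)
Bit 2: prefix='001' -> emit 'f', reset
Bit 3: prefix='0' (no match yet)
Bit 4: prefix='00' (no match yet)
Bit 5: prefix='000' (no match yet)
Bit 6: prefix='0000' -> emit 'd', reset
Bit 7: prefix='1' (no match yet)
Bit 8: prefix='11' -> emit 'e', reset
Bit 9: prefix='0' (no match yet)
Bit 10: prefix='00' (no match yet)
Bit 11: prefix='000' (no match yet)
Bit 12: prefix='0000' -> emit 'd', reset
Bit 13: prefix='0' (no match yet)
Bit 14: prefix='00' (no match yet)
Bit 15: prefix='000' (no match yet)
Bit 16: prefix='0001' -> emit 'k', reset
Bit 17: prefix='1' (no match yet)
Bit 18: prefix='11' -> emit 'e', reset
Bit 19: prefix='0' (no match yet)

Answer: 0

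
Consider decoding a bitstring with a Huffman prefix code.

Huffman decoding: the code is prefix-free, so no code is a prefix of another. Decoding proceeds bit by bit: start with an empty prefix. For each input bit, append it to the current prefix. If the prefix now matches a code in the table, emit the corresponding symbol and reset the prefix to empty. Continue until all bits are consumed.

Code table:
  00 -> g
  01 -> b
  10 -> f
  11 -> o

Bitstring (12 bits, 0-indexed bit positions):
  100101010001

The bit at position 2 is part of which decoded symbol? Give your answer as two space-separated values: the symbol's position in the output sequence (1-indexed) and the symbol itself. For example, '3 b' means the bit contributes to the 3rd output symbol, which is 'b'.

Answer: 2 b

Derivation:
Bit 0: prefix='1' (no match yet)
Bit 1: prefix='10' -> emit 'f', reset
Bit 2: prefix='0' (no match yet)
Bit 3: prefix='01' -> emit 'b', reset
Bit 4: prefix='0' (no match yet)
Bit 5: prefix='01' -> emit 'b', reset
Bit 6: prefix='0' (no match yet)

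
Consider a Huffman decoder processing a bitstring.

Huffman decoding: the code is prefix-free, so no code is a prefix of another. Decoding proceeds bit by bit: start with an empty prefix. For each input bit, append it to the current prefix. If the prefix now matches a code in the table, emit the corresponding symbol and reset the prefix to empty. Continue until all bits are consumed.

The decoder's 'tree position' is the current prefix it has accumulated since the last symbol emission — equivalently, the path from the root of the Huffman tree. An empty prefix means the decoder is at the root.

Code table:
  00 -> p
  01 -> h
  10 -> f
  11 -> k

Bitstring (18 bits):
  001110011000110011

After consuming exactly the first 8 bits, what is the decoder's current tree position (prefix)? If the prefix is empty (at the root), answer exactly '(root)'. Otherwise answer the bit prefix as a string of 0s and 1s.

Answer: (root)

Derivation:
Bit 0: prefix='0' (no match yet)
Bit 1: prefix='00' -> emit 'p', reset
Bit 2: prefix='1' (no match yet)
Bit 3: prefix='11' -> emit 'k', reset
Bit 4: prefix='1' (no match yet)
Bit 5: prefix='10' -> emit 'f', reset
Bit 6: prefix='0' (no match yet)
Bit 7: prefix='01' -> emit 'h', reset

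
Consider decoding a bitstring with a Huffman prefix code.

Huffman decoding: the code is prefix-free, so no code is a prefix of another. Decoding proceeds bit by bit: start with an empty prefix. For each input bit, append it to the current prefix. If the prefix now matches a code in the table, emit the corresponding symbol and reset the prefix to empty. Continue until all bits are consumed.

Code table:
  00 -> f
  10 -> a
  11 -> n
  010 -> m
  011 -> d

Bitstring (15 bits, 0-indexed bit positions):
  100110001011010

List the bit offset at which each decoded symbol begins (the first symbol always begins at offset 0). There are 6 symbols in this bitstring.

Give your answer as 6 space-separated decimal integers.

Answer: 0 2 5 7 10 12

Derivation:
Bit 0: prefix='1' (no match yet)
Bit 1: prefix='10' -> emit 'a', reset
Bit 2: prefix='0' (no match yet)
Bit 3: prefix='01' (no match yet)
Bit 4: prefix='011' -> emit 'd', reset
Bit 5: prefix='0' (no match yet)
Bit 6: prefix='00' -> emit 'f', reset
Bit 7: prefix='0' (no match yet)
Bit 8: prefix='01' (no match yet)
Bit 9: prefix='010' -> emit 'm', reset
Bit 10: prefix='1' (no match yet)
Bit 11: prefix='11' -> emit 'n', reset
Bit 12: prefix='0' (no match yet)
Bit 13: prefix='01' (no match yet)
Bit 14: prefix='010' -> emit 'm', reset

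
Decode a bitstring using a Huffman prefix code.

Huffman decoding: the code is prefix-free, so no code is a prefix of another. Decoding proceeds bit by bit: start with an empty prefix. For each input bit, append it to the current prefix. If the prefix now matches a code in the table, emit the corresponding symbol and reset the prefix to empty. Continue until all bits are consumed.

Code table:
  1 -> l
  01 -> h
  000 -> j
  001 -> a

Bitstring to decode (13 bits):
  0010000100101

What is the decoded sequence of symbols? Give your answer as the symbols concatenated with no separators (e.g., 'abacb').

Bit 0: prefix='0' (no match yet)
Bit 1: prefix='00' (no match yet)
Bit 2: prefix='001' -> emit 'a', reset
Bit 3: prefix='0' (no match yet)
Bit 4: prefix='00' (no match yet)
Bit 5: prefix='000' -> emit 'j', reset
Bit 6: prefix='0' (no match yet)
Bit 7: prefix='01' -> emit 'h', reset
Bit 8: prefix='0' (no match yet)
Bit 9: prefix='00' (no match yet)
Bit 10: prefix='001' -> emit 'a', reset
Bit 11: prefix='0' (no match yet)
Bit 12: prefix='01' -> emit 'h', reset

Answer: ajhah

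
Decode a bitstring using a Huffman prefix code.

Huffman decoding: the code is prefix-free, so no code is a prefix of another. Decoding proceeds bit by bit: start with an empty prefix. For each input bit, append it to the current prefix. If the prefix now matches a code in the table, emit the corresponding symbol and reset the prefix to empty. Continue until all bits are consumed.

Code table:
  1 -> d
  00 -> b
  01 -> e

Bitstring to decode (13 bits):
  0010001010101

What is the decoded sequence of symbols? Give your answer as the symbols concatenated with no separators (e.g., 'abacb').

Bit 0: prefix='0' (no match yet)
Bit 1: prefix='00' -> emit 'b', reset
Bit 2: prefix='1' -> emit 'd', reset
Bit 3: prefix='0' (no match yet)
Bit 4: prefix='00' -> emit 'b', reset
Bit 5: prefix='0' (no match yet)
Bit 6: prefix='01' -> emit 'e', reset
Bit 7: prefix='0' (no match yet)
Bit 8: prefix='01' -> emit 'e', reset
Bit 9: prefix='0' (no match yet)
Bit 10: prefix='01' -> emit 'e', reset
Bit 11: prefix='0' (no match yet)
Bit 12: prefix='01' -> emit 'e', reset

Answer: bdbeeee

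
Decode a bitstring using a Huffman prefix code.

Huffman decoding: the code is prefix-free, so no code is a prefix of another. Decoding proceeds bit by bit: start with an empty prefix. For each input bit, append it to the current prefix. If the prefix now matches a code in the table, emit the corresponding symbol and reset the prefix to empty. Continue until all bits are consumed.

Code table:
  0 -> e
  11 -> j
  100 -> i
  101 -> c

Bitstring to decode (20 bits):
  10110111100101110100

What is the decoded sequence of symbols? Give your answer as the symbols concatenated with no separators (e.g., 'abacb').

Answer: ccjicjei

Derivation:
Bit 0: prefix='1' (no match yet)
Bit 1: prefix='10' (no match yet)
Bit 2: prefix='101' -> emit 'c', reset
Bit 3: prefix='1' (no match yet)
Bit 4: prefix='10' (no match yet)
Bit 5: prefix='101' -> emit 'c', reset
Bit 6: prefix='1' (no match yet)
Bit 7: prefix='11' -> emit 'j', reset
Bit 8: prefix='1' (no match yet)
Bit 9: prefix='10' (no match yet)
Bit 10: prefix='100' -> emit 'i', reset
Bit 11: prefix='1' (no match yet)
Bit 12: prefix='10' (no match yet)
Bit 13: prefix='101' -> emit 'c', reset
Bit 14: prefix='1' (no match yet)
Bit 15: prefix='11' -> emit 'j', reset
Bit 16: prefix='0' -> emit 'e', reset
Bit 17: prefix='1' (no match yet)
Bit 18: prefix='10' (no match yet)
Bit 19: prefix='100' -> emit 'i', reset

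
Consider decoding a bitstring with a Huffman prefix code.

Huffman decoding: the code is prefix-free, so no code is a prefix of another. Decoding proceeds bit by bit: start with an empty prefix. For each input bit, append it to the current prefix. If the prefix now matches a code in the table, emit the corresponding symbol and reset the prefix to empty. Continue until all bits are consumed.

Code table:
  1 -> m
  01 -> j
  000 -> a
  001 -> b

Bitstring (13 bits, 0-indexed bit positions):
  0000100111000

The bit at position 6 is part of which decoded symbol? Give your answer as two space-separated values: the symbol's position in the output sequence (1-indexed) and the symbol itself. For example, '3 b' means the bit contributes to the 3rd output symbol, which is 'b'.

Answer: 3 b

Derivation:
Bit 0: prefix='0' (no match yet)
Bit 1: prefix='00' (no match yet)
Bit 2: prefix='000' -> emit 'a', reset
Bit 3: prefix='0' (no match yet)
Bit 4: prefix='01' -> emit 'j', reset
Bit 5: prefix='0' (no match yet)
Bit 6: prefix='00' (no match yet)
Bit 7: prefix='001' -> emit 'b', reset
Bit 8: prefix='1' -> emit 'm', reset
Bit 9: prefix='1' -> emit 'm', reset
Bit 10: prefix='0' (no match yet)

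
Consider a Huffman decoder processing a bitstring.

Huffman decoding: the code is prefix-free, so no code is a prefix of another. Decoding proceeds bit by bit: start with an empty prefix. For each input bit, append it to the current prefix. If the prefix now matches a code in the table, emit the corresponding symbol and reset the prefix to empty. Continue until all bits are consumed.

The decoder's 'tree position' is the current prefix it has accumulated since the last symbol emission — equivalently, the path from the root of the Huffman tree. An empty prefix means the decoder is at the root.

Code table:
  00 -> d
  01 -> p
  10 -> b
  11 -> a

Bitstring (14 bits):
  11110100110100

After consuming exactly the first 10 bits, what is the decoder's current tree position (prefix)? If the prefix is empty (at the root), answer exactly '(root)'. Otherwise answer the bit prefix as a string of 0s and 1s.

Answer: (root)

Derivation:
Bit 0: prefix='1' (no match yet)
Bit 1: prefix='11' -> emit 'a', reset
Bit 2: prefix='1' (no match yet)
Bit 3: prefix='11' -> emit 'a', reset
Bit 4: prefix='0' (no match yet)
Bit 5: prefix='01' -> emit 'p', reset
Bit 6: prefix='0' (no match yet)
Bit 7: prefix='00' -> emit 'd', reset
Bit 8: prefix='1' (no match yet)
Bit 9: prefix='11' -> emit 'a', reset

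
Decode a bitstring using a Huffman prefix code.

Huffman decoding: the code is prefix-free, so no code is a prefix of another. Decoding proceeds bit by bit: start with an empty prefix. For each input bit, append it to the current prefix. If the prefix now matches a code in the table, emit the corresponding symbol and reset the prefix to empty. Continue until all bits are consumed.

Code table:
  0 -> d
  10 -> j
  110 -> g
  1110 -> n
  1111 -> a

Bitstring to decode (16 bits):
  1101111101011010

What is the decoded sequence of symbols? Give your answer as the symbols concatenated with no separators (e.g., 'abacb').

Answer: gajjgj

Derivation:
Bit 0: prefix='1' (no match yet)
Bit 1: prefix='11' (no match yet)
Bit 2: prefix='110' -> emit 'g', reset
Bit 3: prefix='1' (no match yet)
Bit 4: prefix='11' (no match yet)
Bit 5: prefix='111' (no match yet)
Bit 6: prefix='1111' -> emit 'a', reset
Bit 7: prefix='1' (no match yet)
Bit 8: prefix='10' -> emit 'j', reset
Bit 9: prefix='1' (no match yet)
Bit 10: prefix='10' -> emit 'j', reset
Bit 11: prefix='1' (no match yet)
Bit 12: prefix='11' (no match yet)
Bit 13: prefix='110' -> emit 'g', reset
Bit 14: prefix='1' (no match yet)
Bit 15: prefix='10' -> emit 'j', reset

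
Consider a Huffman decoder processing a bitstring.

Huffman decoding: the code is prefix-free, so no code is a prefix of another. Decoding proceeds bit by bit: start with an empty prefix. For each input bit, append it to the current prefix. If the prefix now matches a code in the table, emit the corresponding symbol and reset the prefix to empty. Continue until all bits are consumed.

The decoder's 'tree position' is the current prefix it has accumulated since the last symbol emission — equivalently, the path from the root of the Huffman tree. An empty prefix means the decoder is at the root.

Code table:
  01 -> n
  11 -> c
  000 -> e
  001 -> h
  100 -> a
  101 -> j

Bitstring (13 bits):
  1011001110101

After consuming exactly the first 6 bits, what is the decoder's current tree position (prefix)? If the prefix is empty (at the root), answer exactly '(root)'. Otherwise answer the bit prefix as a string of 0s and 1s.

Answer: (root)

Derivation:
Bit 0: prefix='1' (no match yet)
Bit 1: prefix='10' (no match yet)
Bit 2: prefix='101' -> emit 'j', reset
Bit 3: prefix='1' (no match yet)
Bit 4: prefix='10' (no match yet)
Bit 5: prefix='100' -> emit 'a', reset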